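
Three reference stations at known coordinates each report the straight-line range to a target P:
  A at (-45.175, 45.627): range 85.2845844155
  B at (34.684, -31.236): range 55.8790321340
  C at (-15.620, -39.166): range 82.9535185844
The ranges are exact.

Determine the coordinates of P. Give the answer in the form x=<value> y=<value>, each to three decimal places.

eq1: (x + 45.175)² + (y − 45.627)² = 85.2845844155²
eq2: (x − 34.684)² + (y + 31.236)² = 55.8790321340²
eq3: (x + 15.620)² + (y + 39.166)² = 82.9535185844²
eq3−eq1, eq3−eq2 (x²,y² cancel):
  -59.110·x + 169.586·y = 1952.469705
  100.608·x + 15.860·y = 4159.527609
det = -59.110·15.860 − 169.586·100.608 = -17999.192888
x = (1952.469705·15.860 − 169.586·4159.527609) / -17999.192888 = 37.470096
y = (-59.110·4159.527609 − 1952.469705·100.608) / -17999.192888 = 24.573532

x=37.470 y=24.574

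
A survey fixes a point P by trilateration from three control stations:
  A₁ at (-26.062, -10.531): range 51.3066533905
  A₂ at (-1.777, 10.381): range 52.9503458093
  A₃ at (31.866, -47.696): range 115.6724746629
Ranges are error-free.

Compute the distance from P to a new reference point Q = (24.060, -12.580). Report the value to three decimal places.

86.975

eq1: (x + 26.062)² + (y + 10.531)² = 51.3066533905²
eq2: (x + 1.777)² + (y − 10.381)² = 52.9503458093²
eq3: (x − 31.866)² + (y + 47.696)² = 115.6724746629²
eq1−eq3, eq1−eq2 (x²,y² cancel):
  115.856·x − 74.330·y = -8247.528146
  48.570·x + 41.824·y = -850.573354
det = 115.856·41.824 − -74.330·48.570 = 8455.769444
x = (-8247.528146·41.824 − -74.330·-850.573354) / 8455.769444 = -48.270916
y = (115.856·-850.573354 − -8247.528146·48.570) / 8455.769444 = 35.719803
|P − Q| = √((-48.270916 − 24.060)² + (35.719803 − -12.580)²) = 86.974895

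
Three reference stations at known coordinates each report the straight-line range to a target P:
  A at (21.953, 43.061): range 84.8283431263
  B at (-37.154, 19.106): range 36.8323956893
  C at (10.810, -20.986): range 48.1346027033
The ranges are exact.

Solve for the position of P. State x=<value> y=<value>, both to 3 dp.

eq1: (x − 21.953)² + (y − 43.061)² = 84.8283431263²
eq2: (x + 37.154)² + (y − 19.106)² = 36.8323956893²
eq3: (x − 10.810)² + (y + 20.986)² = 48.1346027033²
eq1−eq2, eq1−eq3 (x²,y² cancel):
  -118.214·x − 47.910·y = 5248.497447
  -22.286·x − 128.094·y = 3099.992186
det = -118.214·-128.094 − -47.910·-22.286 = 14074.781856
x = (5248.497447·-128.094 − -47.910·3099.992186) / 14074.781856 = -37.214105
y = (-118.214·3099.992186 − 5248.497447·-22.286) / 14074.781856 = -17.726347

x=-37.214 y=-17.726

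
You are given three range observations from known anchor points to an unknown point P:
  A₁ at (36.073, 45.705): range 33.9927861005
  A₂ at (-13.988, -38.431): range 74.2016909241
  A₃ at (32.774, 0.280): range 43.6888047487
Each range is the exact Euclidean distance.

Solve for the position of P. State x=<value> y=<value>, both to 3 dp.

x=4.360 y=33.466

eq1: (x − 36.073)² + (y − 45.705)² = 33.9927861005²
eq2: (x + 13.988)² + (y + 38.431)² = 74.2016909241²
eq3: (x − 32.774)² + (y − 0.280)² = 43.6888047487²
eq1−eq2, eq1−eq3 (x²,y² cancel):
  -100.122·x − 168.272·y = -6067.983878
  -6.598·x − 90.850·y = -3069.197031
det = -100.122·-90.850 − -168.272·-6.598 = 7985.825044
x = (-6067.983878·-90.850 − -168.272·-3069.197031) / 7985.825044 = 4.359777
y = (-100.122·-3069.197031 − -6067.983878·-6.598) / 7985.825044 = 33.466497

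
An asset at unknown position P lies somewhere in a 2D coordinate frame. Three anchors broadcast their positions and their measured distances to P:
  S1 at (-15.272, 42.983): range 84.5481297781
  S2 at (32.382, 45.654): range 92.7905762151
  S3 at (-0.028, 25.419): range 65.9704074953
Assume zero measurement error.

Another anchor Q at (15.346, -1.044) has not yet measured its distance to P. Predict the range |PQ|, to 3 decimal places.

eq1: (x + 15.272)² + (y − 42.983)² = 84.5481297781²
eq2: (x − 32.382)² + (y − 45.654)² = 92.7905762151²
eq3: (x + 0.028)² + (y − 25.419)² = 65.9704074953²
eq2−eq3, eq2−eq1 (x²,y² cancel):
  -64.820·x − 40.470·y = 1771.241074
  -95.308·x − 5.342·y = 409.595418
det = -64.820·-5.342 − -40.470·-95.308 = -3510.846320
x = (1771.241074·-5.342 − -40.470·409.595418) / -3510.846320 = -2.026394
y = (-64.820·409.595418 − 1771.241074·-95.308) / -3510.846320 = -40.521133
|P − Q| = √((-2.026394 − 15.346)² + (-40.521133 − -1.044)²) = 43.130547

43.131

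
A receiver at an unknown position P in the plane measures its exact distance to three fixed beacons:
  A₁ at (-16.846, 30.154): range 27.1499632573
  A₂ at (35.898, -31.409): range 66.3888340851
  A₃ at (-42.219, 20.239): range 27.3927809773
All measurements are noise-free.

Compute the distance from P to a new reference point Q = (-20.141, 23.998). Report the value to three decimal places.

20.726

eq1: (x + 16.846)² + (y − 30.154)² = 27.1499632573²
eq2: (x − 35.898)² + (y + 31.409)² = 66.3888340851²
eq3: (x + 42.219)² + (y − 20.239)² = 27.3927809773²
eq1−eq2, eq1−eq3 (x²,y² cancel):
  105.488·x − 123.126·y = -2588.216533
  -50.746·x − 19.830·y = 985.765705
det = 105.488·-19.830 − -123.126·-50.746 = -8339.979036
x = (-2588.216533·-19.830 − -123.126·985.765705) / -8339.979036 = -20.707213
y = (105.488·985.765705 − -2588.216533·-50.746) / -8339.979036 = 3.280006
|P − Q| = √((-20.707213 − -20.141)² + (3.280006 − 23.998)²) = 20.725729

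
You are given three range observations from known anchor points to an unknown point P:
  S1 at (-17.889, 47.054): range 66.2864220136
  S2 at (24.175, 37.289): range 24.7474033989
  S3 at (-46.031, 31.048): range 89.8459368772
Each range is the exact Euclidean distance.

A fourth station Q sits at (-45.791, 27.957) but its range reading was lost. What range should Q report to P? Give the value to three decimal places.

89.334

eq1: (x + 17.889)² + (y − 47.054)² = 66.2864220136²
eq2: (x − 24.175)² + (y − 37.289)² = 24.7474033989²
eq3: (x + 46.031)² + (y − 31.048)² = 89.8459368772²
eq3−eq1, eq3−eq2 (x²,y² cancel):
  56.284·x + 32.012·y = 3129.666602
  140.412·x + 12.482·y = 6351.927279
det = 56.284·12.482 − 32.012·140.412 = -3792.332056
x = (3129.666602·12.482 − 32.012·6351.927279) / -3792.332056 = 43.317250
y = (56.284·6351.927279 − 3129.666602·140.412) / -3792.332056 = 21.604351
|P − Q| = √((43.317250 − -45.791)² + (21.604351 − 27.957)²) = 89.334408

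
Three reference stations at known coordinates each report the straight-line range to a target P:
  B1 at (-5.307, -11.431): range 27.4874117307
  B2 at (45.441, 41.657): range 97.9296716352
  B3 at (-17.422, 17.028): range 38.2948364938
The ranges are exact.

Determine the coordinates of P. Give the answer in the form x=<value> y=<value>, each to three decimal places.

x=-31.889 y=-18.429

eq1: (x + 5.307)² + (y + 11.431)² = 27.4874117307²
eq2: (x − 45.441)² + (y − 41.657)² = 97.9296716352²
eq3: (x + 17.422)² + (y − 17.028)² = 38.2948364938²
eq2−eq1, eq2−eq3 (x²,y² cancel):
  -101.496·x − 106.176·y = 5193.304663
  -125.726·x − 49.258·y = 4917.014822
det = -101.496·-49.258 − -106.176·-125.726 = -8349.593808
x = (5193.304663·-49.258 − -106.176·4917.014822) / -8349.593808 = -31.888637
y = (-101.496·4917.014822 − 5193.304663·-125.726) / -8349.593808 = -18.429170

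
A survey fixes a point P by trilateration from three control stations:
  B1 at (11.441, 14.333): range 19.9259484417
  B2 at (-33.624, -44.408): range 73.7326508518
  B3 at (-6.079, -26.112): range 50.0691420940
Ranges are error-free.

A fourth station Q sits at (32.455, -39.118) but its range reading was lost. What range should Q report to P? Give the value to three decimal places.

eq1: (x − 11.441)² + (y − 14.333)² = 19.9259484417²
eq2: (x + 33.624)² + (y + 44.408)² = 73.7326508518²
eq3: (x + 6.079)² + (y + 26.112)² = 50.0691420940²
eq1−eq3, eq1−eq2 (x²,y² cancel):
  -35.040·x − 80.890·y = -1727.416154
  -90.130·x − 117.482·y = -2273.147910
det = -35.040·-117.482 − -80.890·-90.130 = -3174.046420
x = (-1727.416154·-117.482 − -80.890·-2273.147910) / -3174.046420 = -6.006645
y = (-35.040·-2273.147910 − -1727.416154·-90.130) / -3174.046420 = 23.957090
|P − Q| = √((-6.006645 − 32.455)² + (23.957090 − -39.118)²) = 73.876688

73.877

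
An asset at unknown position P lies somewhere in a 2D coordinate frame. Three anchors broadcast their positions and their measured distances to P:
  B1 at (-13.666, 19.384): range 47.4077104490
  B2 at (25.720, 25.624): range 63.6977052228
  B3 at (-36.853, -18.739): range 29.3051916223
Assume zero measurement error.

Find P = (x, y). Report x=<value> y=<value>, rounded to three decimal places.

eq1: (x + 13.666)² + (y − 19.384)² = 47.4077104490²
eq2: (x − 25.720)² + (y − 25.624)² = 63.6977052228²
eq3: (x + 36.853)² + (y + 18.739)² = 29.3051916223²
eq1−eq2, eq1−eq3 (x²,y² cancel):
  78.772·x + 12.480·y = -1054.297877
  -46.374·x − 76.246·y = 2535.491472
det = 78.772·-76.246 − 12.480·-46.374 = -5427.302392
x = (-1054.297877·-76.246 − 12.480·2535.491472) / -5427.302392 = -8.981085
y = (78.772·2535.491472 − -1054.297877·-46.374) / -5427.302392 = -27.791657

x=-8.981 y=-27.792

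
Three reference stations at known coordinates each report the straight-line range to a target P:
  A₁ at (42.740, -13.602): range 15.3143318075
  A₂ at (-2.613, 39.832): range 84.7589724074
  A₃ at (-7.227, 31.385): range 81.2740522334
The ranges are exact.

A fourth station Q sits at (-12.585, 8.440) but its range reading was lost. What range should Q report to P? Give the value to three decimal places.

eq1: (x − 42.740)² + (y + 13.602)² = 15.3143318075²
eq2: (x + 2.613)² + (y − 39.832)² = 84.7589724074²
eq3: (x + 7.227)² + (y − 31.385)² = 81.2740522334²
eq2−eq3, eq2−eq1 (x²,y² cancel):
  -9.228·x − 16.894·y = 22.443598
  90.706·x − 106.868·y = 7367.860656
det = -9.228·-106.868 − -16.894·90.706 = 2518.565068
x = (22.443598·-106.868 − -16.894·7367.860656) / 2518.565068 = 48.469717
y = (-9.228·7367.860656 − 22.443598·90.706) / 2518.565068 = -27.804081
|P − Q| = √((48.469717 − -12.585)² + (-27.804081 − 8.440)²) = 71.002196

71.002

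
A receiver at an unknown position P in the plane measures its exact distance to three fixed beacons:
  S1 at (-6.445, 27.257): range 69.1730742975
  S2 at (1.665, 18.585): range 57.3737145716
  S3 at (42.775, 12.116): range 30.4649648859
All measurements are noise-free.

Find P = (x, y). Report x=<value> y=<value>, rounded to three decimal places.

eq1: (x + 6.445)² + (y − 27.257)² = 69.1730742975²
eq2: (x − 1.665)² + (y − 18.585)² = 57.3737145716²
eq3: (x − 42.775)² + (y − 12.116)² = 30.4649648859²
eq1−eq3, eq1−eq2 (x²,y² cancel):
  98.440·x − 30.282·y = 5048.816129
  16.220·x − 17.344·y = 1056.863460
det = 98.440·-17.344 − -30.282·16.220 = -1216.169320
x = (5048.816129·-17.344 − -30.282·1056.863460) / -1216.169320 = 45.686671
y = (98.440·1056.863460 − 5048.816129·16.220) / -1216.169320 = -18.209505

x=45.687 y=-18.210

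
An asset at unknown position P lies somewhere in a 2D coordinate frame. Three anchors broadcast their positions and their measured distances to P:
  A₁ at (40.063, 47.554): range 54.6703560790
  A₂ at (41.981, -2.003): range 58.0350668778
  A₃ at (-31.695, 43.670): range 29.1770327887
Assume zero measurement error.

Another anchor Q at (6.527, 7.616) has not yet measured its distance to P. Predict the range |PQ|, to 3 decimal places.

eq1: (x − 40.063)² + (y − 47.554)² = 54.6703560790²
eq2: (x − 41.981)² + (y + 2.003)² = 58.0350668778²
eq3: (x + 31.695)² + (y − 43.670)² = 29.1770327887²
eq3−eq2, eq3−eq1 (x²,y² cancel):
  147.352·x − 91.346·y = -3661.995300
  143.516·x + 7.768·y = -1182.763631
det = 147.352·7.768 − -91.346·143.516 = 14254.242872
x = (-3661.995300·7.768 − -91.346·-1182.763631) / 14254.242872 = -9.575192
y = (147.352·-1182.763631 − -3661.995300·143.516) / 14254.242872 = 24.643352
|P − Q| = √((-9.575192 − 6.527)² + (24.643352 − 7.616)²) = 23.435258

23.435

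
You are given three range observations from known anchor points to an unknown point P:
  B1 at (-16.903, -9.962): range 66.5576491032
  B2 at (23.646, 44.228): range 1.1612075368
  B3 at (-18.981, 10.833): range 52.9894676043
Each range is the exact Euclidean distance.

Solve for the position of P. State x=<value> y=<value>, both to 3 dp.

eq1: (x + 16.903)² + (y + 9.962)² = 66.5576491032²
eq2: (x − 23.646)² + (y − 44.228)² = 1.1612075368²
eq3: (x + 18.981)² + (y − 10.833)² = 52.9894676043²
eq2−eq1, eq2−eq3 (x²,y² cancel):
  -81.098·x − 108.380·y = -6558.868698
  -85.254·x − 66.790·y = -4844.152324
det = -81.098·-66.790 − -108.380·-85.254 = -3823.293100
x = (-6558.868698·-66.790 − -108.380·-4844.152324) / -3823.293100 = 22.740184
y = (-81.098·-4844.152324 − -6558.868698·-85.254) / -3823.293100 = 43.501433

x=22.740 y=43.501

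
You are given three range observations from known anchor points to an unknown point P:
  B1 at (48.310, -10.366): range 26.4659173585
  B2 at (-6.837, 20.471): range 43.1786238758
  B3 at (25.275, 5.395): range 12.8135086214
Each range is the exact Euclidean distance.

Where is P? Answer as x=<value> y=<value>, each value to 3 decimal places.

eq1: (x − 48.310)² + (y + 10.366)² = 26.4659173585²
eq2: (x + 6.837)² + (y − 20.471)² = 43.1786238758²
eq3: (x − 25.275)² + (y − 5.395)² = 12.8135086214²
eq2−eq1, eq2−eq3 (x²,y² cancel):
  110.294·x − 61.674·y = 3139.452424
  64.224·x − 30.152·y = 1902.332797
det = 110.294·-30.152 − -61.674·64.224 = 635.366288
x = (3139.452424·-30.152 − -61.674·1902.332797) / 635.366288 = 35.670296
y = (110.294·1902.332797 − 3139.452424·64.224) / 635.366288 = 12.886584

x=35.670 y=12.887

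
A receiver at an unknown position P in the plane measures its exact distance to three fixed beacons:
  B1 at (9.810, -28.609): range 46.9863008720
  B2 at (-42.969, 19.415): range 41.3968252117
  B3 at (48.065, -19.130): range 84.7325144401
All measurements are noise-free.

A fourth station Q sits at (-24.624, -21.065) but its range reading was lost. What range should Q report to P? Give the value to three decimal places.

12.018

eq1: (x − 9.810)² + (y + 28.609)² = 46.9863008720²
eq2: (x + 42.969)² + (y − 19.415)² = 41.3968252117²
eq3: (x − 48.065)² + (y + 19.130)² = 84.7325144401²
eq3−eq2, eq3−eq1 (x²,y² cancel):
  -182.068·x + 77.090·y = 5012.977927
  -76.510·x − 18.958·y = 3210.396390
det = -182.068·-18.958 − 77.090·-76.510 = 9349.801044
x = (5012.977927·-18.958 − 77.090·3210.396390) / 9349.801044 = -36.634522
y = (-182.068·3210.396390 − 5012.977927·-76.510) / 9349.801044 = -21.494309
|P − Q| = √((-36.634522 − -24.624)² + (-21.494309 − -21.065)²) = 12.018192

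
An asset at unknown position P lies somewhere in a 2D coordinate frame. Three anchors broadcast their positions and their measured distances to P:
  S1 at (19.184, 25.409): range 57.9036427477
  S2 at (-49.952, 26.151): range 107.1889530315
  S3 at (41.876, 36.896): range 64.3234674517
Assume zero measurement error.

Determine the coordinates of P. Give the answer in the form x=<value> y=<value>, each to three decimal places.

x=42.890 y=-27.419

eq1: (x − 19.184)² + (y − 25.409)² = 57.9036427477²
eq2: (x + 49.952)² + (y − 26.151)² = 107.1889530315²
eq3: (x − 41.876)² + (y − 36.896)² = 64.3234674517²
eq2−eq1, eq2−eq3 (x²,y² cancel):
  138.272·x − 1.484·y = 5971.205841
  183.656·x + 21.490·y = 7287.800274
det = 138.272·21.490 − -1.484·183.656 = 3244.010784
x = (5971.205841·21.490 − -1.484·7287.800274) / 3244.010784 = 42.890212
y = (138.272·7287.800274 − 5971.205841·183.656) / 3244.010784 = -27.419471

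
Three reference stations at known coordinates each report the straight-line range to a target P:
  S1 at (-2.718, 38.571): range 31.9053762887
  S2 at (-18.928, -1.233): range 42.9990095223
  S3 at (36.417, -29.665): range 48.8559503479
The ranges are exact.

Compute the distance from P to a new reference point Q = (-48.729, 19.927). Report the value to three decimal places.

69.086

eq1: (x + 2.718)² + (y − 38.571)² = 31.9053762887²
eq2: (x + 18.928)² + (y + 1.233)² = 42.9990095223²
eq3: (x − 36.417)² + (y + 29.665)² = 48.8559503479²
eq1−eq2, eq1−eq3 (x²,y² cancel):
  -32.420·x − 79.608·y = -1966.281876
  78.270·x − 136.472·y = -657.850299
det = -32.420·-136.472 − -79.608·78.270 = 10655.340400
x = (-1966.281876·-136.472 − -79.608·-657.850299) / 10655.340400 = 20.268923
y = (-32.420·-657.850299 − -1966.281876·78.270) / 10655.340400 = 16.445124
|P − Q| = √((20.268923 − -48.729)² + (16.445124 − 19.927)²) = 69.085721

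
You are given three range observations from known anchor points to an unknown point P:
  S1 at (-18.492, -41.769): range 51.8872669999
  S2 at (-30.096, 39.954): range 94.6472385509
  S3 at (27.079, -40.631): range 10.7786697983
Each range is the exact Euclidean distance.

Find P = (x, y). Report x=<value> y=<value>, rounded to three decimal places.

eq1: (x + 18.492)² + (y + 41.769)² = 51.8872669999²
eq2: (x + 30.096)² + (y − 39.954)² = 94.6472385509²
eq3: (x − 27.079)² + (y + 40.631)² = 10.7786697983²
eq1−eq2, eq1−eq3 (x²,y² cancel):
  -23.208·x + 163.446·y = -5850.323382
  91.142·x + 2.276·y = 2873.655731
det = -23.208·2.276 − 163.446·91.142 = -14949.616740
x = (-5850.323382·2.276 − 163.446·2873.655731) / -14949.616740 = 32.308713
y = (-23.208·2873.655731 − -5850.323382·91.142) / -14949.616740 = -31.206042

x=32.309 y=-31.206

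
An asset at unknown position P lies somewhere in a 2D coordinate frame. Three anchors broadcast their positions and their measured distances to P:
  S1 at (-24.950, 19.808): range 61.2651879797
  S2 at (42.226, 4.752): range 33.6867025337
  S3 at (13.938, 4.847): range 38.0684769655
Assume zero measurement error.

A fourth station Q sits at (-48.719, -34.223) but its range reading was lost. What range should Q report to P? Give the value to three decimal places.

eq1: (x + 24.950)² + (y − 19.808)² = 61.2651879797²
eq2: (x − 42.226)² + (y − 4.752)² = 33.6867025337²
eq3: (x − 13.938)² + (y − 4.847)² = 38.0684769655²
eq1−eq2, eq1−eq3 (x²,y² cancel):
  134.352·x − 30.112·y = 3409.386547
  77.776·x − 29.922·y = 1507.116209
det = 134.352·-29.922 − -30.112·77.776 = -1678.089632
x = (3409.386547·-29.922 − -30.112·1507.116209) / -1678.089632 = 33.748722
y = (134.352·1507.116209 − 3409.386547·77.776) / -1678.089632 = 37.354603
|P − Q| = √((33.748722 − -48.719)² + (37.354603 − -34.223)²) = 109.198344

109.198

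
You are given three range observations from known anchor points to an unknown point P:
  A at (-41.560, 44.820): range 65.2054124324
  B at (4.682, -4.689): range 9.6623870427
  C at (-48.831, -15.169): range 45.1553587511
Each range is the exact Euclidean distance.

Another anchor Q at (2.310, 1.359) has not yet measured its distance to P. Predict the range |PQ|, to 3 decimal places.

11.867

eq1: (x + 41.560)² + (y − 44.820)² = 65.2054124324²
eq2: (x − 4.682)² + (y + 4.689)² = 9.6623870427²
eq3: (x + 48.831)² + (y + 15.169)² = 45.1553587511²
eq1−eq3, eq1−eq2 (x²,y² cancel):
  -14.542·x − 119.978·y = 1091.238509
  92.484·x − 99.018·y = 466.225932
det = -14.542·-99.018 − -119.978·92.484 = 12535.965108
x = (1091.238509·-99.018 − -119.978·466.225932) / 12535.965108 = -4.157271
y = (-14.542·466.225932 − 1091.238509·92.484) / 12535.965108 = -8.591437
|P − Q| = √((-4.157271 − 2.310)² + (-8.591437 − 1.359)²) = 11.867468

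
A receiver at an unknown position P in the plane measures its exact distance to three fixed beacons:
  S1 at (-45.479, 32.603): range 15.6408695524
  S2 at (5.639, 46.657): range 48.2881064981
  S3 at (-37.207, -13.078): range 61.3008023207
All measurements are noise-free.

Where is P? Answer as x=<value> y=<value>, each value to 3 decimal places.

eq1: (x + 45.479)² + (y − 32.603)² = 15.6408695524²
eq2: (x − 5.639)² + (y − 46.657)² = 48.2881064981²
eq3: (x + 37.207)² + (y + 13.078)² = 61.3008023207²
eq3−eq2, eq3−eq1 (x²,y² cancel):
  85.692·x + 119.470·y = 2079.326173
  -16.544·x + 91.362·y = 5089.051682
det = 85.692·91.362 − 119.470·-16.544 = 9805.504184
x = (2079.326173·91.362 − 119.470·5089.051682) / 9805.504184 = -42.630914
y = (85.692·5089.051682 − 2079.326173·-16.544) / 9805.504184 = 47.982376

x=-42.631 y=47.982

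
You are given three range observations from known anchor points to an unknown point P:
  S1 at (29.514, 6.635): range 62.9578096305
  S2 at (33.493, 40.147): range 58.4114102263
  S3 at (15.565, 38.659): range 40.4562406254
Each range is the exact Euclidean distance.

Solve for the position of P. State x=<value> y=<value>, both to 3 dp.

x=-24.890 y=38.320

eq1: (x − 29.514)² + (y − 6.635)² = 62.9578096305²
eq2: (x − 33.493)² + (y − 40.147)² = 58.4114102263²
eq3: (x − 15.565)² + (y − 38.659)² = 40.4562406254²
eq2−eq1, eq2−eq3 (x²,y² cancel):
  -7.958·x − 67.024·y = -2370.256186
  -35.856·x − 2.976·y = 778.410287
det = -7.958·-2.976 − -67.024·-35.856 = -2379.529536
x = (-2370.256186·-2.976 − -67.024·778.410287) / -2379.529536 = -24.889816
y = (-7.958·778.410287 − -2370.256186·-35.856) / -2379.529536 = 38.319547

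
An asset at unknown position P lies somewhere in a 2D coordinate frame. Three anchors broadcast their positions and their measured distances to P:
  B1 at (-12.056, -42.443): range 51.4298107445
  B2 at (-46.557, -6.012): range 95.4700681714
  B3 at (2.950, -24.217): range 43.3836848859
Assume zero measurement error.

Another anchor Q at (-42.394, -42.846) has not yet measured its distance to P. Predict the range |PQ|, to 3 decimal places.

81.616

eq1: (x + 12.056)² + (y + 42.443)² = 51.4298107445²
eq2: (x + 46.557)² + (y + 6.012)² = 95.4700681714²
eq3: (x − 2.950)² + (y + 24.217)² = 43.3836848859²
eq2−eq1, eq2−eq3 (x²,y² cancel):
  69.002·x − 72.862·y = 6212.565475
  99.014·x − 36.410·y = 5623.856998
det = 69.002·-36.410 − -72.862·99.014 = 4701.995248
x = (6212.565475·-36.410 − -72.862·5623.856998) / 4701.995248 = 39.040014
y = (69.002·5623.856998 − 6212.565475·99.014) / 4701.995248 = -48.293026
|P − Q| = √((39.040014 − -42.394)² + (-48.293026 − -42.846)²) = 81.615983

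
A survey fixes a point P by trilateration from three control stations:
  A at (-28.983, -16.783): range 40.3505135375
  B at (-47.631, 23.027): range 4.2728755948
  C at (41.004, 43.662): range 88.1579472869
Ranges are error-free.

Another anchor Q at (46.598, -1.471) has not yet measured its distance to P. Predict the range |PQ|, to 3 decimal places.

eq1: (x + 28.983)² + (y + 16.783)² = 40.3505135375²
eq2: (x + 47.631)² + (y − 23.027)² = 4.2728755948²
eq3: (x − 41.004)² + (y − 43.662)² = 88.1579472869²
eq3−eq1, eq3−eq2 (x²,y² cancel):
  -139.974·x − 120.890·y = 3677.644845
  -177.270·x − 41.270·y = 6964.822834
det = -139.974·-41.270 − -120.890·-177.270 = -15653.443320
x = (3677.644845·-41.270 − -120.890·6964.822834) / -15653.443320 = -44.092601
y = (-139.974·6964.822834 − 3677.644845·-177.270) / -15653.443320 = 20.631755
|P − Q| = √((-44.092601 − 46.598)² + (20.631755 − -1.471)²) = 93.345149

93.345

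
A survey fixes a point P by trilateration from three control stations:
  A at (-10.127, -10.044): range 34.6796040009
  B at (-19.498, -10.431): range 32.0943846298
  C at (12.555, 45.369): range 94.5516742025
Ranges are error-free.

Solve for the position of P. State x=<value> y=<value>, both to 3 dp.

x=-22.696 y=-42.366

eq1: (x + 10.127)² + (y + 10.044)² = 34.6796040009²
eq2: (x + 19.498)² + (y + 10.431)² = 32.0943846298²
eq3: (x − 12.555)² + (y − 45.369)² = 94.5516742025²
eq3−eq2, eq3−eq1 (x²,y² cancel):
  -64.106·x − 111.600·y = 6182.973149
  -45.364·x − 110.826·y = 5724.808040
det = -64.106·-110.826 − -111.600·-45.364 = 2041.989156
x = (6182.973149·-110.826 − -111.600·5724.808040) / 2041.989156 = -22.696303
y = (-64.106·5724.808040 − 6182.973149·-45.364) / 2041.989156 = -42.365627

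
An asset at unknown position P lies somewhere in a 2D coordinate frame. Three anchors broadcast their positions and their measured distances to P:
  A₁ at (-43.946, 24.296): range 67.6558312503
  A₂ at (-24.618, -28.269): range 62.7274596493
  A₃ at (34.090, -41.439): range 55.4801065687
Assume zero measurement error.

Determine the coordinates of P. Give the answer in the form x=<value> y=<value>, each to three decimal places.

x=22.738 y=12.867

eq1: (x + 43.946)² + (y − 24.296)² = 67.6558312503²
eq2: (x + 24.618)² + (y + 28.269)² = 62.7274596493²
eq3: (x − 34.090)² + (y + 41.439)² = 55.4801065687²
eq3−eq1, eq3−eq2 (x²,y² cancel):
  -156.072·x + 131.470·y = -1857.041566
  -117.416·x + 26.340·y = -2330.828505
det = -156.072·26.340 − 131.470·-117.416 = 11325.745040
x = (-1857.041566·26.340 − 131.470·-2330.828505) / 11325.745040 = 22.737537
y = (-156.072·-2330.828505 − -1857.041566·-117.416) / 11325.745040 = 12.867204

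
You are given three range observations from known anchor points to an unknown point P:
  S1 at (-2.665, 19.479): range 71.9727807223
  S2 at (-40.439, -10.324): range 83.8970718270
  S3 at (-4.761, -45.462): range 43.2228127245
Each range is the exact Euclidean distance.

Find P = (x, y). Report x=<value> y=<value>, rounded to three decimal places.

eq1: (x + 2.665)² + (y − 19.479)² = 71.9727807223²
eq2: (x + 40.439)² + (y + 10.324)² = 83.8970718270²
eq3: (x + 4.761)² + (y + 45.462)² = 43.2228127245²
eq3−eq1, eq3−eq2 (x²,y² cancel):
  4.192·x + 129.882·y = -5014.796524
  -71.356·x + 70.276·y = -5518.069989
det = 4.192·70.276 − 129.882·-71.356 = 9562.456984
x = (-5014.796524·70.276 − 129.882·-5518.069989) / 9562.456984 = 38.094616
y = (4.192·-5518.069989 − -5014.796524·-71.356) / 9562.456984 = -39.839925

x=38.095 y=-39.840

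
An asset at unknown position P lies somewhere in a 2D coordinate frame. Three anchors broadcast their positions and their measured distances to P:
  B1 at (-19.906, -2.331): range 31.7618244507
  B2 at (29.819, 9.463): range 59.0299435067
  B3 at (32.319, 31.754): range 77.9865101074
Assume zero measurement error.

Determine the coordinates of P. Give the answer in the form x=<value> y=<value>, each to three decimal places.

eq1: (x + 19.906)² + (y + 2.331)² = 31.7618244507²
eq2: (x − 29.819)² + (y − 9.463)² = 59.0299435067²
eq3: (x − 32.319)² + (y − 31.754)² = 77.9865101074²
eq2−eq3, eq2−eq1 (x²,y² cancel):
  5.000·x + 44.582·y = -1523.248381
  -99.450·x − 23.588·y = 1898.682005
det = 5.000·-23.588 − 44.582·-99.450 = 4315.739900
x = (-1523.248381·-23.588 − 44.582·1898.682005) / 4315.739900 = -11.288136
y = (5.000·1898.682005 − -1523.248381·-99.450) / 4315.739900 = -32.901344

x=-11.288 y=-32.901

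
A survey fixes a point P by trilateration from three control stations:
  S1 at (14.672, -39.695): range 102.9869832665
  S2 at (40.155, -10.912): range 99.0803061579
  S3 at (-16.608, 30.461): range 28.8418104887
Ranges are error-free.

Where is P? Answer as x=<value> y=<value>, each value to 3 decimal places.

eq1: (x − 14.672)² + (y + 39.695)² = 102.9869832665²
eq2: (x − 40.155)² + (y + 10.912)² = 99.0803061579²
eq3: (x + 16.608)² + (y − 30.461)² = 28.8418104887²
eq2−eq3, eq2−eq1 (x²,y² cancel):
  -113.526·x + 82.746·y = 8457.259452
  -50.966·x − 57.566·y = -729.946814
det = -113.526·-57.566 − 82.746·-50.966 = 10752.470352
x = (8457.259452·-57.566 − 82.746·-729.946814) / 10752.470352 = -39.660692
y = (-113.526·-729.946814 − 8457.259452·-50.966) / 10752.470352 = 47.793727

x=-39.661 y=47.794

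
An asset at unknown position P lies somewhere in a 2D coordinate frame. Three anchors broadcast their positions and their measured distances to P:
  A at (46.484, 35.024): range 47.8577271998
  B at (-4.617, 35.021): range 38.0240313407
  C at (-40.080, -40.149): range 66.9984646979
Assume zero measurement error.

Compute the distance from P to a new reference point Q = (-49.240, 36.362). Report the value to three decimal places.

eq1: (x − 46.484)² + (y − 35.024)² = 47.8577271998²
eq2: (x + 4.617)² + (y − 35.021)² = 38.0240313407²
eq3: (x + 40.080)² + (y + 40.149)² = 66.9984646979²
eq2−eq3, eq2−eq1 (x²,y² cancel):
  -70.926·x − 150.340·y = -1072.405841
  102.202·x + 0.006·y = 1295.120609
det = -70.926·0.006 − -150.340·102.202 = 15364.623124
x = (-1072.405841·0.006 − -150.340·1295.120609) / 15364.623124 = 12.672097
y = (-70.926·1295.120609 − -1072.405841·102.202) / 15364.623124 = 1.154880
|P − Q| = √((12.672097 − -49.240)² + (1.154880 − 36.362)²) = 71.222532

71.223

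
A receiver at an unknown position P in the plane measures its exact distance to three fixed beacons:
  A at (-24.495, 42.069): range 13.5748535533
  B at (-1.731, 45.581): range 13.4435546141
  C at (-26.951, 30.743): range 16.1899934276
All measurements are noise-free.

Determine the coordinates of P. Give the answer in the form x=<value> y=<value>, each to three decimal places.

eq1: (x + 24.495)² + (y − 42.069)² = 13.5748535533²
eq2: (x + 1.731)² + (y − 45.581)² = 13.4435546141²
eq3: (x + 26.951)² + (y − 30.743)² = 16.1899934276²
eq1−eq3, eq1−eq2 (x²,y² cancel):
  -4.912·x − 22.652·y = -776.156574
  45.528·x + 7.024·y = -285.634376
det = -4.912·7.024 − -22.652·45.528 = 996.798368
x = (-776.156574·7.024 − -22.652·-285.634376) / 996.798368 = -11.960206
y = (-4.912·-285.634376 − -776.156574·45.528) / 996.798368 = 36.857898

x=-11.960 y=36.858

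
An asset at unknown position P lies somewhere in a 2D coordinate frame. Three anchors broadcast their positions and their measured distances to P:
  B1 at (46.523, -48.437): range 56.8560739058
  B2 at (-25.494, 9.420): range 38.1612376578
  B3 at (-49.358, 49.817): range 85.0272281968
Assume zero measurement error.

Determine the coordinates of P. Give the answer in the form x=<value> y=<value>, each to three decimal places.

eq1: (x − 46.523)² + (y + 48.437)² = 56.8560739058²
eq2: (x + 25.494)² + (y − 9.420)² = 38.1612376578²
eq3: (x + 49.358)² + (y − 49.817)² = 85.0272281968²
eq2−eq1, eq2−eq3 (x²,y² cancel):
  144.034·x − 115.714·y = 1995.518982
  -47.728·x + 80.794·y = -1594.084258
det = 144.034·80.794 − -115.714·-47.728 = 6114.285204
x = (1995.518982·80.794 − -115.714·-1594.084258) / 6114.285204 = -3.799611
y = (144.034·-1594.084258 − 1995.518982·-47.728) / 6114.285204 = -21.974801

x=-3.800 y=-21.975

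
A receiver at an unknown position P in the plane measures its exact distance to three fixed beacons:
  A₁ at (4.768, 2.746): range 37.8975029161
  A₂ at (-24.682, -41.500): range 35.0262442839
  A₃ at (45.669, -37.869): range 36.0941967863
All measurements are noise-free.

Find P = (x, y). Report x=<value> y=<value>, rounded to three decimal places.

eq1: (x − 4.768)² + (y − 2.746)² = 37.8975029161²
eq2: (x + 24.682)² + (y + 41.500)² = 35.0262442839²
eq3: (x − 45.669)² + (y + 37.869)² = 36.0941967863²
eq3−eq2, eq3−eq1 (x²,y² cancel):
  -140.702·x − 7.262·y = -1112.314345
  -81.802·x + 81.230·y = -3622.874068
det = -140.702·81.230 − -7.262·-81.802 = -12023.269584
x = (-1112.314345·81.230 − -7.262·-3622.874068) / -12023.269584 = 9.703068
y = (-140.702·-3622.874068 − -1112.314345·-81.802) / -12023.269584 = -34.828803

x=9.703 y=-34.829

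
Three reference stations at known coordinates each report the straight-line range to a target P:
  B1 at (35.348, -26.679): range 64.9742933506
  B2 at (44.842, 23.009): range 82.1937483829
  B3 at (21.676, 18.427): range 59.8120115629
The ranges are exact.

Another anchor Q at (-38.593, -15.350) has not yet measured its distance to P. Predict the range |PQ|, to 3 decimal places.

eq1: (x − 35.348)² + (y + 26.679)² = 64.9742933506²
eq2: (x − 44.842)² + (y − 23.009)² = 82.1937483829²
eq3: (x − 21.676)² + (y − 18.427)² = 59.8120115629²
eq1−eq3, eq1−eq2 (x²,y² cancel):
  -27.344·x + 90.212·y = -507.664771
  18.988·x + 99.376·y = -1955.184577
det = -27.344·99.376 − 90.212·18.988 = -4430.282800
x = (-507.664771·99.376 − 90.212·-1955.184577) / -4430.282800 = -28.425142
y = (-27.344·-1955.184577 − -507.664771·18.988) / -4430.282800 = -14.243358
|P − Q| = √((-28.425142 − -38.593)² + (-14.243358 − -15.350)²) = 10.227903

10.228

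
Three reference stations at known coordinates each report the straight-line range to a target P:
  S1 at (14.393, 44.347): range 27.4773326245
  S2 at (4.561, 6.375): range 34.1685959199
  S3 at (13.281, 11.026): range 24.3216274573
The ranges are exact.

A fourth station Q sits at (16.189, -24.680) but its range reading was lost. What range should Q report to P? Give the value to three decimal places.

eq1: (x − 14.393)² + (y − 44.347)² = 27.4773326245²
eq2: (x − 4.561)² + (y − 6.375)² = 34.1685959199²
eq3: (x − 13.281)² + (y − 11.026)² = 24.3216274573²
eq1−eq2, eq1−eq3 (x²,y² cancel):
  -19.664·x − 75.944·y = -2524.860651
  -2.224·x − 66.642·y = -1712.394975
det = -19.664·-66.642 − -75.944·-2.224 = 1141.548832
x = (-2524.860651·-66.642 − -75.944·-1712.394975) / 1141.548832 = 33.477008
y = (-19.664·-1712.394975 − -2524.860651·-2.224) / 1141.548832 = 24.578226
|P − Q| = √((33.477008 − 16.189)² + (24.578226 − -24.680)²) = 52.203908

52.204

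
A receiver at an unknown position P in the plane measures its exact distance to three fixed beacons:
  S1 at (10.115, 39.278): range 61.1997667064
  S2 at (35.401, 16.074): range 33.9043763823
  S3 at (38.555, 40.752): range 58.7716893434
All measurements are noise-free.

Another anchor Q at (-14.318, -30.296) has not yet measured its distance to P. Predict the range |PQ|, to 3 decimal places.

48.432

eq1: (x − 10.115)² + (y − 39.278)² = 61.1997667064²
eq2: (x − 35.401)² + (y − 16.074)² = 33.9043763823²
eq3: (x − 38.555)² + (y − 40.752)² = 58.7716893434²
eq2−eq3, eq2−eq1 (x²,y² cancel):
  6.308·x + 49.356·y = -668.995478
  -50.572·x + 46.408·y = -2462.434475
det = 6.308·46.408 − 49.356·-50.572 = 2788.773296
x = (-668.995478·46.408 − 49.356·-2462.434475) / 2788.773296 = 32.447662
y = (6.308·-2462.434475 − -668.995478·-50.572) / 2788.773296 = -17.701502
|P − Q| = √((32.447662 − -14.318)² + (-17.701502 − -30.296)²) = 48.431896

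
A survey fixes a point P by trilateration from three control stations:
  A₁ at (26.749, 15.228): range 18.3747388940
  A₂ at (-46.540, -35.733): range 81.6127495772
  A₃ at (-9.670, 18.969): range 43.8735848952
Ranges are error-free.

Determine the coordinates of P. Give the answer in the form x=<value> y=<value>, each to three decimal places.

x=28.258 y=-3.085

eq1: (x − 26.749)² + (y − 15.228)² = 18.3747388940²
eq2: (x + 46.540)² + (y + 35.733)² = 81.6127495772²
eq3: (x + 9.670)² + (y − 18.969)² = 43.8735848952²
eq1−eq2, eq1−eq3 (x²,y² cancel):
  -146.578·x − 101.922·y = -3827.591960
  -72.838·x + 7.482·y = -2081.329546
det = -146.578·7.482 − -101.922·-72.838 = -8520.491232
x = (-3827.591960·7.482 − -101.922·-2081.329546) / -8520.491232 = 28.257915
y = (-146.578·-2081.329546 − -3827.591960·-72.838) / -8520.491232 = -3.084679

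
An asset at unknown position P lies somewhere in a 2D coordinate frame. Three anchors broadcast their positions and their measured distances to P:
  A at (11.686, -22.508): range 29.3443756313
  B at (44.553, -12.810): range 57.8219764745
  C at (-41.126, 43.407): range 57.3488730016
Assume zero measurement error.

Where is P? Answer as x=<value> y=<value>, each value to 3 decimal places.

x=-12.927 y=-6.530

eq1: (x − 11.686)² + (y + 22.508)² = 29.3443756313²
eq2: (x − 44.553)² + (y + 12.810)² = 57.8219764745²
eq3: (x + 41.126)² + (y − 43.407)² = 57.3488730016²
eq2−eq3, eq2−eq1 (x²,y² cancel):
  -171.358·x + 112.434·y = 1480.937345
  -65.734·x − 19.396·y = 976.395333
det = -171.358·-19.396 − 112.434·-65.734 = 10714.396324
x = (1480.937345·-19.396 − 112.434·976.395333) / 10714.396324 = -12.926934
y = (-171.358·976.395333 − 1480.937345·-65.734) / 10714.396324 = -6.530019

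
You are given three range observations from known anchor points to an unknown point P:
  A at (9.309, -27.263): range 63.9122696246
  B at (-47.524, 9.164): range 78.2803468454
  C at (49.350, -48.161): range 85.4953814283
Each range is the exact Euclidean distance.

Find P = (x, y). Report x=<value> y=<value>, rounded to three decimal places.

x=26.625 y=34.259

eq1: (x − 9.309)² + (y + 27.263)² = 63.9122696246²
eq2: (x + 47.524)² + (y − 9.164)² = 78.2803468454²
eq3: (x − 49.350)² + (y + 48.161)² = 85.4953814283²
eq3−eq2, eq3−eq1 (x²,y² cancel):
  -193.748·x + 114.650·y = -1230.747406
  -80.082·x + 41.796·y = -700.293734
det = -193.748·41.796 − 114.650·-80.082 = 1083.509892
x = (-1230.747406·41.796 − 114.650·-700.293734) / 1083.509892 = 26.624914
y = (-193.748·-700.293734 − -1230.747406·-80.082) / 1083.509892 = 34.258844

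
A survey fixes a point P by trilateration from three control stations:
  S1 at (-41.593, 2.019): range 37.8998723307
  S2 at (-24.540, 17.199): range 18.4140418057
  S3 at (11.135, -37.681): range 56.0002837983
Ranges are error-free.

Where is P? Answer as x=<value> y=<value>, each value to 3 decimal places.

eq1: (x + 41.593)² + (y − 2.019)² = 37.8998723307²
eq2: (x + 24.540)² + (y − 17.199)² = 18.4140418057²
eq3: (x − 11.135)² + (y + 37.681)² = 56.0002837983²
eq2−eq1, eq2−eq3 (x²,y² cancel):
  -34.106·x − 30.360·y = -261.286578
  71.350·x − 109.760·y = -2151.126065
det = -34.106·-109.760 − -30.360·71.350 = 5909.660560
x = (-261.286578·-109.760 − -30.360·-2151.126065) / 5909.660560 = -6.198219
y = (-34.106·-2151.126065 − -261.286578·71.350) / 5909.660560 = 15.569270

x=-6.198 y=15.569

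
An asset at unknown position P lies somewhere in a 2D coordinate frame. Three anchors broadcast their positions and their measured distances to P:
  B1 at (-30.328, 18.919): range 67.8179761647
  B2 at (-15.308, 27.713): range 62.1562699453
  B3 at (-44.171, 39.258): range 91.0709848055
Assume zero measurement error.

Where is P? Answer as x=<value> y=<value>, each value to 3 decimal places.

x=26.195 y=-18.557

eq1: (x + 30.328)² + (y − 18.919)² = 67.8179761647²
eq2: (x + 15.308)² + (y − 27.713)² = 62.1562699453²
eq3: (x + 44.171)² + (y − 39.258)² = 91.0709848055²
eq3−eq1, eq3−eq2 (x²,y² cancel):
  27.686·x − 40.678·y = 1480.094722
  57.726·x − 23.090·y = 1940.599808
det = 27.686·-23.090 − -40.678·57.726 = 1708.908488
x = (1480.094722·-23.090 − -40.678·1940.599808) / 1708.908488 = 26.194692
y = (27.686·1940.599808 − 1480.094722·57.726) / 1708.908488 = -18.557168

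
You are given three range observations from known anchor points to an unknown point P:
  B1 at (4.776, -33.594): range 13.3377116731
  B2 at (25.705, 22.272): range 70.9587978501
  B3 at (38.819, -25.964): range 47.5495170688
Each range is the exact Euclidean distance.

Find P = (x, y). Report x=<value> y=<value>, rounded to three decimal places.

x=-6.265 y=-41.077

eq1: (x − 4.776)² + (y + 33.594)² = 13.3377116731²
eq2: (x − 25.705)² + (y − 22.272)² = 70.9587978501²
eq3: (x − 38.819)² + (y + 25.964)² = 47.5495170688²
eq3−eq1, eq3−eq2 (x²,y² cancel):
  -68.086·x − 15.260·y = 1053.384976
  -26.228·x + 96.472·y = -3798.449467
det = -68.086·96.472 − -15.260·-26.228 = -6968.631872
x = (1053.384976·96.472 − -15.260·-3798.449467) / -6968.631872 = -6.264905
y = (-68.086·-3798.449467 − 1053.384976·-26.228) / -6968.631872 = -41.076845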